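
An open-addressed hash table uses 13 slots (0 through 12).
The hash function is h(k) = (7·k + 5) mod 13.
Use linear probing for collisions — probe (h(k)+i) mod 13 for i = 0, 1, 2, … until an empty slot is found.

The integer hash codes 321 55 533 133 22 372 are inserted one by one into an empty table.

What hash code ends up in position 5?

321: h=3 → slot 3
55: h=0 → slot 0
533: h=5 → slot 5
133: h=0, probe 0,1 → slot 1
22: h=3, probe 3,4 → slot 4
372: h=9 → slot 9
Table: [55, 133, -, 321, 22, 533, -, -, -, 372, -, -, -]

533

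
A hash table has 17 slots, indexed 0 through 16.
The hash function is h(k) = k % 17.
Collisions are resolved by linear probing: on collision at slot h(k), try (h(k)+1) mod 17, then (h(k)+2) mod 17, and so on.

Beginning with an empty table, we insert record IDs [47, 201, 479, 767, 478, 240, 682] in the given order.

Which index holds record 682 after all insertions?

47: h=13 => slot 13
201: h=14 => slot 14
479: h=3 => slot 3
767: h=2 => slot 2
478: h=2, probe 2,3,4 => slot 4
240: h=2, probe 2,3,4,5 => slot 5
682: h=2, probe 2,3,4,5,6 => slot 6
Table: [-, -, 767, 479, 478, 240, 682, -, -, -, -, -, -, 47, 201, -, -]

6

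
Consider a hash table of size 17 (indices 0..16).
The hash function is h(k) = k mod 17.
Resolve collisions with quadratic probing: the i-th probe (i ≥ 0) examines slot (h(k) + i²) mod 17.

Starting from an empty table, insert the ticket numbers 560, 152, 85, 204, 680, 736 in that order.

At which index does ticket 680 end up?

560: h=16 → slot 16
152: h=16, probe 16,0 → slot 0
85: h=0, probe 0,1 → slot 1
204: h=0, probe 0,1,4 → slot 4
680: h=0, probe 0,1,4,9 → slot 9
736: h=5 → slot 5
Table: [152, 85, —, —, 204, 736, —, —, —, 680, —, —, —, —, —, —, 560]

9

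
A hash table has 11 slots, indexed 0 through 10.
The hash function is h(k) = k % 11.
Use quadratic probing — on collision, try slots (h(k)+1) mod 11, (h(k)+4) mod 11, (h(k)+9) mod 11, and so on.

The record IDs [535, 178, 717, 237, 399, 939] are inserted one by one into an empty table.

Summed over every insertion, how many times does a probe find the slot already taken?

3

Insert 535: h=7, slot 7 empty -> index 7.
Insert 178: h=2, slot 2 empty -> index 2.
Insert 717: h=2, slot 2 occupied -> index 3.
Insert 237: h=6, slot 6 empty -> index 6.
Insert 399: h=3, slot 3 occupied -> index 4.
Insert 939: h=4, slot 4 occupied -> index 5.
Table: [∅, ∅, 178, 717, 399, 939, 237, 535, ∅, ∅, ∅]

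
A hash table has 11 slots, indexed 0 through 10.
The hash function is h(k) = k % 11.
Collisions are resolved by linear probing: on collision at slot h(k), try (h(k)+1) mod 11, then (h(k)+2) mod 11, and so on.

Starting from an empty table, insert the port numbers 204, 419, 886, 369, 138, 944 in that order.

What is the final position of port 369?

8

Insert 204: h=6, slot 6 empty → index 6.
Insert 419: h=1, slot 1 empty → index 1.
Insert 886: h=6, slot 6 occupied → index 7.
Insert 369: h=6, slots 6,7 occupied → index 8.
Insert 138: h=6, slots 6,7,8 occupied → index 9.
Insert 944: h=9, slot 9 occupied → index 10.
Table: [∅, 419, ∅, ∅, ∅, ∅, 204, 886, 369, 138, 944]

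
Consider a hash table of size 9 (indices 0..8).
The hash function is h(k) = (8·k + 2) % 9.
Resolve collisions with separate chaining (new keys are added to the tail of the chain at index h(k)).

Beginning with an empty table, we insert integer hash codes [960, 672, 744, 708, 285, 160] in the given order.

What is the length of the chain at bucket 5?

5

960 → bucket 5
672 → bucket 5 (collision)
744 → bucket 5 (collision)
708 → bucket 5 (collision)
285 → bucket 5 (collision)
160 → bucket 4
Final buckets:
0: ∅
1: ∅
2: ∅
3: ∅
4: 160
5: 960 -> 672 -> 744 -> 708 -> 285
6: ∅
7: ∅
8: ∅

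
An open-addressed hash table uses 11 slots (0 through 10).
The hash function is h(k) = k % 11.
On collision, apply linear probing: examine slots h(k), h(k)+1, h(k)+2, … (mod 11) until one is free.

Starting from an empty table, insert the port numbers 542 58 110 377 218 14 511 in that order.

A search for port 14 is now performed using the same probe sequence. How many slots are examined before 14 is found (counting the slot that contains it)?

4

542 hashes to 3; slot 3 is free → place at 3.
58 hashes to 3; 3 taken → place at 4.
110 hashes to 0; slot 0 is free → place at 0.
377 hashes to 3; 3,4 taken → place at 5.
218 hashes to 9; slot 9 is free → place at 9.
14 hashes to 3; 3,4,5 taken → place at 6.
511 hashes to 5; 5,6 taken → place at 7.
Table: [110, -, -, 542, 58, 377, 14, 511, -, 218, -]
Lookup 14: h=3, probe 3,4,5,6 → found at 6.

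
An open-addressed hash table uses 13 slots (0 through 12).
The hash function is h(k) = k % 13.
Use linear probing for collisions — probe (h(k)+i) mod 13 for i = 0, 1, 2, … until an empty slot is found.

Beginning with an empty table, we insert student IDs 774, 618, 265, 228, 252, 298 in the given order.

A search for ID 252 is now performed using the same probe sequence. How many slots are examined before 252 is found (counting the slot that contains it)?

774: h=7 => slot 7
618: h=7, probe 7,8 => slot 8
265: h=5 => slot 5
228: h=7, probe 7,8,9 => slot 9
252: h=5, probe 5,6 => slot 6
298: h=12 => slot 12
Table: [-, -, -, -, -, 265, 252, 774, 618, 228, -, -, 298]
Lookup 252: h=5, probe 5,6 → found at 6.

2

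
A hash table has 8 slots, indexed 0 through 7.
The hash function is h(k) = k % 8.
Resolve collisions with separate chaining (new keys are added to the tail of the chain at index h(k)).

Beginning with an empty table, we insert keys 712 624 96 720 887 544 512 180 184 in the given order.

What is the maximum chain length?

712 -> bucket 0
624 -> bucket 0 (collision)
96 -> bucket 0 (collision)
720 -> bucket 0 (collision)
887 -> bucket 7
544 -> bucket 0 (collision)
512 -> bucket 0 (collision)
180 -> bucket 4
184 -> bucket 0 (collision)
Final buckets:
0: 712 -> 624 -> 96 -> 720 -> 544 -> 512 -> 184
1: -
2: -
3: -
4: 180
5: -
6: -
7: 887

7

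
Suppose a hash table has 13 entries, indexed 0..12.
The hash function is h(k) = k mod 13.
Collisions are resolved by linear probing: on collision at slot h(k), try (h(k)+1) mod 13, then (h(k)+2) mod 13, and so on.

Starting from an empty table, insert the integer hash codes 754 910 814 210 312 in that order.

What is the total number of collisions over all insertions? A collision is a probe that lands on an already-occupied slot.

4

Insert 754: h=0, slot 0 empty -> index 0.
Insert 910: h=0, slot 0 occupied -> index 1.
Insert 814: h=8, slot 8 empty -> index 8.
Insert 210: h=2, slot 2 empty -> index 2.
Insert 312: h=0, slots 0,1,2 occupied -> index 3.
Table: [754, 910, 210, 312, _, _, _, _, 814, _, _, _, _]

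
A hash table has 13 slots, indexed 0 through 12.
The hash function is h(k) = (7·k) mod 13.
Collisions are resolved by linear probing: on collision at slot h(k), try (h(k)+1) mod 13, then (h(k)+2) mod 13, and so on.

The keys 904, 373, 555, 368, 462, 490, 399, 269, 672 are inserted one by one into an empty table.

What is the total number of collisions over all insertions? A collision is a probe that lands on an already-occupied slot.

25

Insert 904: h=10, slot 10 empty → index 10.
Insert 373: h=11, slot 11 empty → index 11.
Insert 555: h=11, slot 11 occupied → index 12.
Insert 368: h=2, slot 2 empty → index 2.
Insert 462: h=10, slots 10,11,12 occupied → index 0.
Insert 490: h=11, slots 11,12,0 occupied → index 1.
Insert 399: h=11, slots 11,12,0,1,2 occupied → index 3.
Insert 269: h=11, slots 11,12,0,1,2,3 occupied → index 4.
Insert 672: h=11, slots 11,12,0,1,2,3,4 occupied → index 5.
Table: [462, 490, 368, 399, 269, 672, -, -, -, -, 904, 373, 555]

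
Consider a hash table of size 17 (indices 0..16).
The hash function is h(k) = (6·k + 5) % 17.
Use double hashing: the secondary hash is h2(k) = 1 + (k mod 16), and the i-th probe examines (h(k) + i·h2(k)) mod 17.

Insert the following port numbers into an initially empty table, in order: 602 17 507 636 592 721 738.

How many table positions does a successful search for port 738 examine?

2

Insert 602: h=13, slot 13 empty → index 13.
Insert 17: h=5, slot 5 empty → index 5.
Insert 507: h=4, slot 4 empty → index 4.
Insert 636: h=13, h2=13, slot 13 occupied → index 9.
Insert 592: h=4, h2=1, slots 4,5 occupied → index 6.
Insert 721: h=13, h2=2, slot 13 occupied → index 15.
Insert 738: h=13, h2=3, slot 13 occupied → index 16.
Table: [—, —, —, —, 507, 17, 592, —, —, 636, —, —, —, 602, —, 721, 738]
Lookup 738: h=13, h2=3, probe 13,16 → found at 16.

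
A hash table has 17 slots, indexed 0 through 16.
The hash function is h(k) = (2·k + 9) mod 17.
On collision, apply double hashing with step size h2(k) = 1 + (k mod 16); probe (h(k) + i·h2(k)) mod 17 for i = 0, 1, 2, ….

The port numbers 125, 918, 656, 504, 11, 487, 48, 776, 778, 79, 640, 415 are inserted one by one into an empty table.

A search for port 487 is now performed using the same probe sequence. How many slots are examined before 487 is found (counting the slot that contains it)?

Insert 125: h=4, slot 4 empty -> index 4.
Insert 918: h=9, slot 9 empty -> index 9.
Insert 656: h=12, slot 12 empty -> index 12.
Insert 504: h=14, slot 14 empty -> index 14.
Insert 11: h=14, h2=12, slots 14,9,4 occupied -> index 16.
Insert 487: h=14, h2=8, slot 14 occupied -> index 5.
Insert 48: h=3, slot 3 empty -> index 3.
Insert 776: h=14, h2=9, slot 14 occupied -> index 6.
Insert 778: h=1, slot 1 empty -> index 1.
Insert 79: h=14, h2=16, slot 14 occupied -> index 13.
Insert 640: h=14, h2=1, slot 14 occupied -> index 15.
Insert 415: h=6, h2=16, slots 6,5,4,3 occupied -> index 2.
Table: [—, 778, 415, 48, 125, 487, 776, —, —, 918, —, —, 656, 79, 504, 640, 11]
Lookup 487: h=14, h2=8, probe 14,5 → found at 5.

2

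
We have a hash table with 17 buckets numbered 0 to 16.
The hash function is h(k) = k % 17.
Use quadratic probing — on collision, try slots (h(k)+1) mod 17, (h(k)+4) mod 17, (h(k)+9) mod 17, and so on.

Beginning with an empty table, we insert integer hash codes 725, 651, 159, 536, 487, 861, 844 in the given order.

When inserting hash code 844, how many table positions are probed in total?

4

Insert 725: h=11, slot 11 empty → index 11.
Insert 651: h=5, slot 5 empty → index 5.
Insert 159: h=6, slot 6 empty → index 6.
Insert 536: h=9, slot 9 empty → index 9.
Insert 487: h=11, slot 11 occupied → index 12.
Insert 861: h=11, slots 11,12 occupied → index 15.
Insert 844: h=11, slots 11,12,15 occupied → index 3.
Table: [-, -, -, 844, -, 651, 159, -, -, 536, -, 725, 487, -, -, 861, -]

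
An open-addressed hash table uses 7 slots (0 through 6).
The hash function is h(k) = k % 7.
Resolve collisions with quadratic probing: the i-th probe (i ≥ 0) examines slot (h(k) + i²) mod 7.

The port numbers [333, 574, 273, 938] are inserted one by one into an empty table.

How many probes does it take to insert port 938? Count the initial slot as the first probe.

4

333 hashes to 4; slot 4 is free -> place at 4.
574 hashes to 0; slot 0 is free -> place at 0.
273 hashes to 0; 0 taken -> place at 1.
938 hashes to 0; 0,1,4 taken -> place at 2.
Table: [574, 273, 938, ∅, 333, ∅, ∅]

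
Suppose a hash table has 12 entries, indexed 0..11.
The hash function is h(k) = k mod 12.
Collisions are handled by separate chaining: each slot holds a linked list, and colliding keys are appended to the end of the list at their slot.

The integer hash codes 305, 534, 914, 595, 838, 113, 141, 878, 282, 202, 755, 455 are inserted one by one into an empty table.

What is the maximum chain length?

2

Insert 305: h=5, bucket 5 empty -> new chain.
Insert 534: h=6, bucket 6 empty -> new chain.
Insert 914: h=2, bucket 2 empty -> new chain.
Insert 595: h=7, bucket 7 empty -> new chain.
Insert 838: h=10, bucket 10 empty -> new chain.
Insert 113: h=5, bucket 5 nonempty -> append to chain.
Insert 141: h=9, bucket 9 empty -> new chain.
Insert 878: h=2, bucket 2 nonempty -> append to chain.
Insert 282: h=6, bucket 6 nonempty -> append to chain.
Insert 202: h=10, bucket 10 nonempty -> append to chain.
Insert 755: h=11, bucket 11 empty -> new chain.
Insert 455: h=11, bucket 11 nonempty -> append to chain.
Final buckets:
0: —
1: —
2: 914 -> 878
3: —
4: —
5: 305 -> 113
6: 534 -> 282
7: 595
8: —
9: 141
10: 838 -> 202
11: 755 -> 455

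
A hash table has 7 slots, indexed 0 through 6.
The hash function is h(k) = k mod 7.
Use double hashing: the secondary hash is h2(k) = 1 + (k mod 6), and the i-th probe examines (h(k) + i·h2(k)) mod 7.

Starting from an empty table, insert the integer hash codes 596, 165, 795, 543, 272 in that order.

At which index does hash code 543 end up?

2

Insert 596: h=1, slot 1 empty → index 1.
Insert 165: h=4, slot 4 empty → index 4.
Insert 795: h=4, h2=4, slots 4,1 occupied → index 5.
Insert 543: h=4, h2=4, slots 4,1,5 occupied → index 2.
Insert 272: h=6, slot 6 empty → index 6.
Table: [_, 596, 543, _, 165, 795, 272]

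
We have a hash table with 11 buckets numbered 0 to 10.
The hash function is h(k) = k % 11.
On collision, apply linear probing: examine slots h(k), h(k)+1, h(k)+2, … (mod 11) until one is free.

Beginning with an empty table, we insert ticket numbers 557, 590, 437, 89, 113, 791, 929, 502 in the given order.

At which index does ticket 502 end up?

0

Insert 557: h=7, slot 7 empty -> index 7.
Insert 590: h=7, slot 7 occupied -> index 8.
Insert 437: h=8, slot 8 occupied -> index 9.
Insert 89: h=1, slot 1 empty -> index 1.
Insert 113: h=3, slot 3 empty -> index 3.
Insert 791: h=10, slot 10 empty -> index 10.
Insert 929: h=5, slot 5 empty -> index 5.
Insert 502: h=7, slots 7,8,9,10 occupied -> index 0.
Table: [502, 89, ∅, 113, ∅, 929, ∅, 557, 590, 437, 791]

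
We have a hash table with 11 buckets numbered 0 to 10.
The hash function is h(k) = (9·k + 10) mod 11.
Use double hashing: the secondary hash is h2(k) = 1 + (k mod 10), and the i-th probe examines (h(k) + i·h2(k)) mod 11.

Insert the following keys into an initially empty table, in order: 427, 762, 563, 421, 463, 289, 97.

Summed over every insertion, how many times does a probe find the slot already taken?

6

427 hashes to 3; slot 3 is free -> place at 3.
762 hashes to 4; slot 4 is free -> place at 4.
563 hashes to 6; slot 6 is free -> place at 6.
421 hashes to 4, h2=2; 4,6 taken -> place at 8.
463 hashes to 8, h2=4; 8 taken -> place at 1.
289 hashes to 4, h2=10; 4,3 taken -> place at 2.
97 hashes to 3, h2=8; 3 taken -> place at 0.
Table: [97, 463, 289, 427, 762, _, 563, _, 421, _, _]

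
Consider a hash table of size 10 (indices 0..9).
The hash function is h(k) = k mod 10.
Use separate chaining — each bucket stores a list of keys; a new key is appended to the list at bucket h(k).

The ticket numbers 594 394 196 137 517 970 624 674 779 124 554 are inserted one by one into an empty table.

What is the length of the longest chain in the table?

6

594 -> bucket 4
394 -> bucket 4 (collision)
196 -> bucket 6
137 -> bucket 7
517 -> bucket 7 (collision)
970 -> bucket 0
624 -> bucket 4 (collision)
674 -> bucket 4 (collision)
779 -> bucket 9
124 -> bucket 4 (collision)
554 -> bucket 4 (collision)
Final buckets:
0: 970
1: -
2: -
3: -
4: 594 -> 394 -> 624 -> 674 -> 124 -> 554
5: -
6: 196
7: 137 -> 517
8: -
9: 779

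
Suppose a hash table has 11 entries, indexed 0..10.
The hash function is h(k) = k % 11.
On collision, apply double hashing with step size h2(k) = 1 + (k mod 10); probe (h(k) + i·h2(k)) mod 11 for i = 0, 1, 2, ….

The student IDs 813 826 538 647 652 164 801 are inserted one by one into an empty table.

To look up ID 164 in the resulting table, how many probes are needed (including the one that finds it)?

813 hashes to 10; slot 10 is free → place at 10.
826 hashes to 1; slot 1 is free → place at 1.
538 hashes to 10, h2=9; 10 taken → place at 8.
647 hashes to 9; slot 9 is free → place at 9.
652 hashes to 3; slot 3 is free → place at 3.
164 hashes to 10, h2=5; 10 taken → place at 4.
801 hashes to 9, h2=2; 9 taken → place at 0.
Table: [801, 826, -, 652, 164, -, -, -, 538, 647, 813]
Lookup 164: h=10, h2=5, probe 10,4 → found at 4.

2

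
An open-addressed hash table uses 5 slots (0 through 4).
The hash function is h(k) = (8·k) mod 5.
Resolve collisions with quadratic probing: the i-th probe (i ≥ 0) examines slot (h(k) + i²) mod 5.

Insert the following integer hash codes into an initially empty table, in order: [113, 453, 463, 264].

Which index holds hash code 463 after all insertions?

3

113: h=4 → slot 4
453: h=4, probe 4,0 → slot 0
463: h=4, probe 4,0,3 → slot 3
264: h=2 → slot 2
Table: [453, -, 264, 463, 113]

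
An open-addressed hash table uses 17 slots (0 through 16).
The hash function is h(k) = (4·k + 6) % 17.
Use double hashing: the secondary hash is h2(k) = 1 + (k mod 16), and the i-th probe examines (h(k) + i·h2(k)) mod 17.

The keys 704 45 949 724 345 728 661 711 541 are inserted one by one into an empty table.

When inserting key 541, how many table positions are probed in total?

2

Insert 704: h=0, slot 0 empty => index 0.
Insert 45: h=16, slot 16 empty => index 16.
Insert 949: h=11, slot 11 empty => index 11.
Insert 724: h=12, slot 12 empty => index 12.
Insert 345: h=9, slot 9 empty => index 9.
Insert 728: h=11, h2=9, slot 11 occupied => index 3.
Insert 661: h=15, slot 15 empty => index 15.
Insert 711: h=11, h2=8, slot 11 occupied => index 2.
Insert 541: h=11, h2=14, slot 11 occupied => index 8.
Table: [704, _, 711, 728, _, _, _, _, 541, 345, _, 949, 724, _, _, 661, 45]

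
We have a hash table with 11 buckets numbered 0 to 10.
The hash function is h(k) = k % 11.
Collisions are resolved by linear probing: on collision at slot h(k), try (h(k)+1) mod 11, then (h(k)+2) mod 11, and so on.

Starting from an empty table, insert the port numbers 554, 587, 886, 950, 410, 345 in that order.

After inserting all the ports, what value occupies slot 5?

554 hashes to 4; slot 4 is free => place at 4.
587 hashes to 4; 4 taken => place at 5.
886 hashes to 6; slot 6 is free => place at 6.
950 hashes to 4; 4,5,6 taken => place at 7.
410 hashes to 3; slot 3 is free => place at 3.
345 hashes to 4; 4,5,6,7 taken => place at 8.
Table: [∅, ∅, ∅, 410, 554, 587, 886, 950, 345, ∅, ∅]

587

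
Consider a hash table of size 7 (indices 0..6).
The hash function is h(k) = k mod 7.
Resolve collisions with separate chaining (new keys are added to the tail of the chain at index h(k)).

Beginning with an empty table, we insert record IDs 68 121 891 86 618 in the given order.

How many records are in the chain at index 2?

68 -> bucket 5
121 -> bucket 2
891 -> bucket 2 (collision)
86 -> bucket 2 (collision)
618 -> bucket 2 (collision)
Final buckets:
0: —
1: —
2: 121 -> 891 -> 86 -> 618
3: —
4: —
5: 68
6: —

4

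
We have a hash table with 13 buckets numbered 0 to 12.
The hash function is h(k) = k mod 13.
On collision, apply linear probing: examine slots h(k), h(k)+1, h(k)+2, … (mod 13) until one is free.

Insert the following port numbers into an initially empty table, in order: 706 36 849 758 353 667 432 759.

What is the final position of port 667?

7

706 hashes to 4; slot 4 is free → place at 4.
36 hashes to 10; slot 10 is free → place at 10.
849 hashes to 4; 4 taken → place at 5.
758 hashes to 4; 4,5 taken → place at 6.
353 hashes to 2; slot 2 is free → place at 2.
667 hashes to 4; 4,5,6 taken → place at 7.
432 hashes to 3; slot 3 is free → place at 3.
759 hashes to 5; 5,6,7 taken → place at 8.
Table: [_, _, 353, 432, 706, 849, 758, 667, 759, _, 36, _, _]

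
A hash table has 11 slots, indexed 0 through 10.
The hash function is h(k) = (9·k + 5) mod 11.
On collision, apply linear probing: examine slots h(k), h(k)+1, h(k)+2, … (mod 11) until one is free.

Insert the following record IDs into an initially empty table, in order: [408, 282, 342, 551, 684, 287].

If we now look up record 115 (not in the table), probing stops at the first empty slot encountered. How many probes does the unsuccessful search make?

408: h=3 => slot 3
282: h=2 => slot 2
342: h=3, probe 3,4 => slot 4
551: h=3, probe 3,4,5 => slot 5
684: h=1 => slot 1
287: h=3, probe 3,4,5,6 => slot 6
Table: [—, 684, 282, 408, 342, 551, 287, —, —, —, —]
Lookup 115: h=6, probe 6,7 → slot 7 empty, not found.

2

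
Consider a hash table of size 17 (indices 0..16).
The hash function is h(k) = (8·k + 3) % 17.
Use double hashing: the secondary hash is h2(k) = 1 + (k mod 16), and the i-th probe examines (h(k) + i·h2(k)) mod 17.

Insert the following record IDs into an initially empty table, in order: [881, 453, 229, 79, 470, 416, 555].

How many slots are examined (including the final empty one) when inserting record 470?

3

881 hashes to 13; slot 13 is free -> place at 13.
453 hashes to 6; slot 6 is free -> place at 6.
229 hashes to 16; slot 16 is free -> place at 16.
79 hashes to 6, h2=16; 6 taken -> place at 5.
470 hashes to 6, h2=7; 6,13 taken -> place at 3.
416 hashes to 16, h2=1; 16 taken -> place at 0.
555 hashes to 6, h2=12; 6 taken -> place at 1.
Table: [416, 555, -, 470, -, 79, 453, -, -, -, -, -, -, 881, -, -, 229]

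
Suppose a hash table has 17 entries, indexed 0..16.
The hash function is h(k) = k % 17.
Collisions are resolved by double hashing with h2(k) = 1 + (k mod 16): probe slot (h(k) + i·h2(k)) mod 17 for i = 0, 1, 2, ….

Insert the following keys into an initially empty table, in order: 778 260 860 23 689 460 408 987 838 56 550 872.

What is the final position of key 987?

778 hashes to 13; slot 13 is free => place at 13.
260 hashes to 5; slot 5 is free => place at 5.
860 hashes to 10; slot 10 is free => place at 10.
23 hashes to 6; slot 6 is free => place at 6.
689 hashes to 9; slot 9 is free => place at 9.
460 hashes to 1; slot 1 is free => place at 1.
408 hashes to 0; slot 0 is free => place at 0.
987 hashes to 1, h2=12; 1,13 taken => place at 8.
838 hashes to 5, h2=7; 5 taken => place at 12.
56 hashes to 5, h2=9; 5 taken => place at 14.
550 hashes to 6, h2=7; 6,13 taken => place at 3.
872 hashes to 5, h2=9; 5,14,6 taken => place at 15.
Table: [408, 460, ., 550, ., 260, 23, ., 987, 689, 860, ., 838, 778, 56, 872, .]

8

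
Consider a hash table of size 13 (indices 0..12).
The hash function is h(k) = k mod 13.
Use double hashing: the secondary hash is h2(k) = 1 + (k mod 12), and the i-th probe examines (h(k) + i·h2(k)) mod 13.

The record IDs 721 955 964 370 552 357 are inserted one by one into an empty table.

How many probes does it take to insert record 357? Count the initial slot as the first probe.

721 hashes to 6; slot 6 is free -> place at 6.
955 hashes to 6, h2=8; 6 taken -> place at 1.
964 hashes to 2; slot 2 is free -> place at 2.
370 hashes to 6, h2=11; 6 taken -> place at 4.
552 hashes to 6, h2=1; 6 taken -> place at 7.
357 hashes to 6, h2=10; 6 taken -> place at 3.
Table: [∅, 955, 964, 357, 370, ∅, 721, 552, ∅, ∅, ∅, ∅, ∅]

2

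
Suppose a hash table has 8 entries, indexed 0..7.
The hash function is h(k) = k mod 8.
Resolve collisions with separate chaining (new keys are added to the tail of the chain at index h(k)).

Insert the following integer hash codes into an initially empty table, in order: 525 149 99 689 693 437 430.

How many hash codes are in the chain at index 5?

Insert 525: h=5, bucket 5 empty → new chain.
Insert 149: h=5, bucket 5 nonempty → append to chain.
Insert 99: h=3, bucket 3 empty → new chain.
Insert 689: h=1, bucket 1 empty → new chain.
Insert 693: h=5, bucket 5 nonempty → append to chain.
Insert 437: h=5, bucket 5 nonempty → append to chain.
Insert 430: h=6, bucket 6 empty → new chain.
Final buckets:
0: -
1: 689
2: -
3: 99
4: -
5: 525 -> 149 -> 693 -> 437
6: 430
7: -

4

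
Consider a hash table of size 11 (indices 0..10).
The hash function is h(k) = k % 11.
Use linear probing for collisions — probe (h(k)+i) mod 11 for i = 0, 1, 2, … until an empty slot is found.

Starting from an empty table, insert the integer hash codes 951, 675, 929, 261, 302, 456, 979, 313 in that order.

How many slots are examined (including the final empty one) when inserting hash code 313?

951: h=5 -> slot 5
675: h=4 -> slot 4
929: h=5, probe 5,6 -> slot 6
261: h=8 -> slot 8
302: h=5, probe 5,6,7 -> slot 7
456: h=5, probe 5,6,7,8,9 -> slot 9
979: h=0 -> slot 0
313: h=5, probe 5,6,7,8,9,10 -> slot 10
Table: [979, —, —, —, 675, 951, 929, 302, 261, 456, 313]

6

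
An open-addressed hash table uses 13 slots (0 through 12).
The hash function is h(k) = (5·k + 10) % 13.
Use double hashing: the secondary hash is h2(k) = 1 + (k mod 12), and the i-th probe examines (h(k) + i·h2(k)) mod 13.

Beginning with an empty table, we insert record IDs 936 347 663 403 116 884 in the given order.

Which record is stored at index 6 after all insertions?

116

936 hashes to 10; slot 10 is free → place at 10.
347 hashes to 3; slot 3 is free → place at 3.
663 hashes to 10, h2=4; 10 taken → place at 1.
403 hashes to 10, h2=8; 10 taken → place at 5.
116 hashes to 5, h2=9; 5,1,10 taken → place at 6.
884 hashes to 10, h2=9; 10,6 taken → place at 2.
Table: [∅, 663, 884, 347, ∅, 403, 116, ∅, ∅, ∅, 936, ∅, ∅]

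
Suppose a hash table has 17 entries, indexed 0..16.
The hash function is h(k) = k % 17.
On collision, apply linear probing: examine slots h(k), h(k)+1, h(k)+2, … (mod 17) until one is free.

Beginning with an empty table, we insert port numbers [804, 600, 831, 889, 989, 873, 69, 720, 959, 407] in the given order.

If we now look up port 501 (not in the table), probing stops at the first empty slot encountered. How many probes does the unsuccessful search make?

4

804 hashes to 5; slot 5 is free → place at 5.
600 hashes to 5; 5 taken → place at 6.
831 hashes to 15; slot 15 is free → place at 15.
889 hashes to 5; 5,6 taken → place at 7.
989 hashes to 3; slot 3 is free → place at 3.
873 hashes to 6; 6,7 taken → place at 8.
69 hashes to 1; slot 1 is free → place at 1.
720 hashes to 6; 6,7,8 taken → place at 9.
959 hashes to 7; 7,8,9 taken → place at 10.
407 hashes to 16; slot 16 is free → place at 16.
Table: [., 69, ., 989, ., 804, 600, 889, 873, 720, 959, ., ., ., ., 831, 407]
Lookup 501: h=8, probe 8,9,10,11 → slot 11 empty, not found.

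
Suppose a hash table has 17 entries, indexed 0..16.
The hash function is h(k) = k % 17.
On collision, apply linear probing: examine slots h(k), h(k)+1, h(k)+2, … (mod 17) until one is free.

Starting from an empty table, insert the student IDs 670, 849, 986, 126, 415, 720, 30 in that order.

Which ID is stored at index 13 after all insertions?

30

670 hashes to 7; slot 7 is free -> place at 7.
849 hashes to 16; slot 16 is free -> place at 16.
986 hashes to 0; slot 0 is free -> place at 0.
126 hashes to 7; 7 taken -> place at 8.
415 hashes to 7; 7,8 taken -> place at 9.
720 hashes to 6; slot 6 is free -> place at 6.
30 hashes to 13; slot 13 is free -> place at 13.
Table: [986, -, -, -, -, -, 720, 670, 126, 415, -, -, -, 30, -, -, 849]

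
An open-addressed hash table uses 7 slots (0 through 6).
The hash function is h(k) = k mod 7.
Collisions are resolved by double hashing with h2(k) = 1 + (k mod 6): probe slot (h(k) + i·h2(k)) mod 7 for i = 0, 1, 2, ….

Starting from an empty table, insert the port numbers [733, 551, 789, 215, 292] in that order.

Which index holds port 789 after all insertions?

733 hashes to 5; slot 5 is free => place at 5.
551 hashes to 5, h2=6; 5 taken => place at 4.
789 hashes to 5, h2=4; 5 taken => place at 2.
215 hashes to 5, h2=6; 5,4 taken => place at 3.
292 hashes to 5, h2=5; 5,3 taken => place at 1.
Table: [∅, 292, 789, 215, 551, 733, ∅]

2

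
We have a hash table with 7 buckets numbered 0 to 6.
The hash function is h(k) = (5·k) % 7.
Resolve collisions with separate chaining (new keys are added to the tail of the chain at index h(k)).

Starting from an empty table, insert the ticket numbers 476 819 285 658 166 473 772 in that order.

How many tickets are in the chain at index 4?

2

476 → bucket 0
819 → bucket 0 (collision)
285 → bucket 4
658 → bucket 0 (collision)
166 → bucket 4 (collision)
473 → bucket 6
772 → bucket 3
Final buckets:
0: 476 -> 819 -> 658
1: -
2: -
3: 772
4: 285 -> 166
5: -
6: 473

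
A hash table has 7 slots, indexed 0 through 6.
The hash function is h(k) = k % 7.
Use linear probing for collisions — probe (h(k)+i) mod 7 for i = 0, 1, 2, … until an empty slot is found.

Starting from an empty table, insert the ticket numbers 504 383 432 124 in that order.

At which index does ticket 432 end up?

504 hashes to 0; slot 0 is free -> place at 0.
383 hashes to 5; slot 5 is free -> place at 5.
432 hashes to 5; 5 taken -> place at 6.
124 hashes to 5; 5,6,0 taken -> place at 1.
Table: [504, 124, -, -, -, 383, 432]

6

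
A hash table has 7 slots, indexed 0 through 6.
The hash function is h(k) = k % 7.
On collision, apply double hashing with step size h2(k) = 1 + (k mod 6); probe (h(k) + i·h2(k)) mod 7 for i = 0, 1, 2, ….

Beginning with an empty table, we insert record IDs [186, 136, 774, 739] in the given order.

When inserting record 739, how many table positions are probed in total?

2

186 hashes to 4; slot 4 is free → place at 4.
136 hashes to 3; slot 3 is free → place at 3.
774 hashes to 4, h2=1; 4 taken → place at 5.
739 hashes to 4, h2=2; 4 taken → place at 6.
Table: [∅, ∅, ∅, 136, 186, 774, 739]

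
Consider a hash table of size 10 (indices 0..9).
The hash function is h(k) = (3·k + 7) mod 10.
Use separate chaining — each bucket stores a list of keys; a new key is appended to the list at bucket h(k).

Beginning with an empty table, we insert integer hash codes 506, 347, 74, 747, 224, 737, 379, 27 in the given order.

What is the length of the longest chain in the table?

4

Insert 506: h=5, bucket 5 empty -> new chain.
Insert 347: h=8, bucket 8 empty -> new chain.
Insert 74: h=9, bucket 9 empty -> new chain.
Insert 747: h=8, bucket 8 nonempty -> append to chain.
Insert 224: h=9, bucket 9 nonempty -> append to chain.
Insert 737: h=8, bucket 8 nonempty -> append to chain.
Insert 379: h=4, bucket 4 empty -> new chain.
Insert 27: h=8, bucket 8 nonempty -> append to chain.
Final buckets:
0: .
1: .
2: .
3: .
4: 379
5: 506
6: .
7: .
8: 347 -> 747 -> 737 -> 27
9: 74 -> 224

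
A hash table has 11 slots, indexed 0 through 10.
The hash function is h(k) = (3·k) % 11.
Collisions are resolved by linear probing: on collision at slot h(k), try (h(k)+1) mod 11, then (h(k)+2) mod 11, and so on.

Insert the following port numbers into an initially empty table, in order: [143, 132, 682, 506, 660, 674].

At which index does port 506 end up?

143: h=0 -> slot 0
132: h=0, probe 0,1 -> slot 1
682: h=0, probe 0,1,2 -> slot 2
506: h=0, probe 0,1,2,3 -> slot 3
660: h=0, probe 0,1,2,3,4 -> slot 4
674: h=9 -> slot 9
Table: [143, 132, 682, 506, 660, ., ., ., ., 674, .]

3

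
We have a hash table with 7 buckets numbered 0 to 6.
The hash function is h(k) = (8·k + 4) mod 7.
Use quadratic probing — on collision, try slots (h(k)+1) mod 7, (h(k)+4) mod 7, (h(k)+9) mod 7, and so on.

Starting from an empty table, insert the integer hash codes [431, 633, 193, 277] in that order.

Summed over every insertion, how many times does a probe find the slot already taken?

Insert 431: h=1, slot 1 empty -> index 1.
Insert 633: h=0, slot 0 empty -> index 0.
Insert 193: h=1, slot 1 occupied -> index 2.
Insert 277: h=1, slots 1,2 occupied -> index 5.
Table: [633, 431, 193, -, -, 277, -]

3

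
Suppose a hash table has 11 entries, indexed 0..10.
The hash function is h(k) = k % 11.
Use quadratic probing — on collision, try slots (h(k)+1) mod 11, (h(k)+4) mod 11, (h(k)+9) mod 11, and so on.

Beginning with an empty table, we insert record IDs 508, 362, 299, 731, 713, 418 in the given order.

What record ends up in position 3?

508: h=2 → slot 2
362: h=10 → slot 10
299: h=2, probe 2,3 → slot 3
731: h=5 → slot 5
713: h=9 → slot 9
418: h=0 → slot 0
Table: [418, _, 508, 299, _, 731, _, _, _, 713, 362]

299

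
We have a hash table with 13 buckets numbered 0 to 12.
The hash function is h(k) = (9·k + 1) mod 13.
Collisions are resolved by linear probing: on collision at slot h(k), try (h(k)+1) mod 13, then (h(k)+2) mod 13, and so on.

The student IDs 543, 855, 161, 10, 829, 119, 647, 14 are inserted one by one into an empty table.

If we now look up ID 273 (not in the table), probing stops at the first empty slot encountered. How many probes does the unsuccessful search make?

Insert 543: h=0, slot 0 empty → index 0.
Insert 855: h=0, slot 0 occupied → index 1.
Insert 161: h=7, slot 7 empty → index 7.
Insert 10: h=0, slots 0,1 occupied → index 2.
Insert 829: h=0, slots 0,1,2 occupied → index 3.
Insert 119: h=6, slot 6 empty → index 6.
Insert 647: h=0, slots 0,1,2,3 occupied → index 4.
Insert 14: h=10, slot 10 empty → index 10.
Table: [543, 855, 10, 829, 647, -, 119, 161, -, -, 14, -, -]
Lookup 273: h=1, probe 1,2,3,4,5 → slot 5 empty, not found.

5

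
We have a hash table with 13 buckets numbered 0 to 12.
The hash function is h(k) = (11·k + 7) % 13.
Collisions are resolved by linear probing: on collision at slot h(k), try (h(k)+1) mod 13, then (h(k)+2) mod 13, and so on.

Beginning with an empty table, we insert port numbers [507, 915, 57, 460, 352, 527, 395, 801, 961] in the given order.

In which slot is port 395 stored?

0

Insert 507: h=7, slot 7 empty => index 7.
Insert 915: h=10, slot 10 empty => index 10.
Insert 57: h=10, slot 10 occupied => index 11.
Insert 460: h=10, slots 10,11 occupied => index 12.
Insert 352: h=5, slot 5 empty => index 5.
Insert 527: h=6, slot 6 empty => index 6.
Insert 395: h=10, slots 10,11,12 occupied => index 0.
Insert 801: h=4, slot 4 empty => index 4.
Insert 961: h=9, slot 9 empty => index 9.
Table: [395, ∅, ∅, ∅, 801, 352, 527, 507, ∅, 961, 915, 57, 460]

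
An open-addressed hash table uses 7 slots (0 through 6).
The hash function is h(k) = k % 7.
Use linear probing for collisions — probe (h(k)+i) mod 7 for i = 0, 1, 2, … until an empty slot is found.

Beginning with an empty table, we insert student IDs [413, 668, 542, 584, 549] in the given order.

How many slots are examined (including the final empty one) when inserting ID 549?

413: h=0 -> slot 0
668: h=3 -> slot 3
542: h=3, probe 3,4 -> slot 4
584: h=3, probe 3,4,5 -> slot 5
549: h=3, probe 3,4,5,6 -> slot 6
Table: [413, ∅, ∅, 668, 542, 584, 549]

4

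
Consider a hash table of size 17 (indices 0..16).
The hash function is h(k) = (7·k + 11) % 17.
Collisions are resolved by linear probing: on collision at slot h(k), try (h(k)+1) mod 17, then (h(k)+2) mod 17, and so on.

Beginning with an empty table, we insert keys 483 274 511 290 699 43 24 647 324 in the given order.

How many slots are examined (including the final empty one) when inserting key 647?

3

Insert 483: h=9, slot 9 empty -> index 9.
Insert 274: h=8, slot 8 empty -> index 8.
Insert 511: h=1, slot 1 empty -> index 1.
Insert 290: h=1, slot 1 occupied -> index 2.
Insert 699: h=8, slots 8,9 occupied -> index 10.
Insert 43: h=6, slot 6 empty -> index 6.
Insert 24: h=9, slots 9,10 occupied -> index 11.
Insert 647: h=1, slots 1,2 occupied -> index 3.
Insert 324: h=1, slots 1,2,3 occupied -> index 4.
Table: [—, 511, 290, 647, 324, —, 43, —, 274, 483, 699, 24, —, —, —, —, —]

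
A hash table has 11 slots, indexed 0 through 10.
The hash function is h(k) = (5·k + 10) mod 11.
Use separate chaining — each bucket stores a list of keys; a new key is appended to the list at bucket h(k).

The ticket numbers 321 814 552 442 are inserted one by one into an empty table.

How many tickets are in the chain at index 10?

1

321 → bucket 9
814 → bucket 10
552 → bucket 9 (collision)
442 → bucket 9 (collision)
Final buckets:
0: —
1: —
2: —
3: —
4: —
5: —
6: —
7: —
8: —
9: 321 -> 552 -> 442
10: 814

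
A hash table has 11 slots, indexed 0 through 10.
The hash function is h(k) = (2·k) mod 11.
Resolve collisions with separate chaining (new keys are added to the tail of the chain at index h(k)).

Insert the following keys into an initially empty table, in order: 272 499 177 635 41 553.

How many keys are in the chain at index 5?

272 -> bucket 5
499 -> bucket 8
177 -> bucket 2
635 -> bucket 5 (collision)
41 -> bucket 5 (collision)
553 -> bucket 6
Final buckets:
0: .
1: .
2: 177
3: .
4: .
5: 272 -> 635 -> 41
6: 553
7: .
8: 499
9: .
10: .

3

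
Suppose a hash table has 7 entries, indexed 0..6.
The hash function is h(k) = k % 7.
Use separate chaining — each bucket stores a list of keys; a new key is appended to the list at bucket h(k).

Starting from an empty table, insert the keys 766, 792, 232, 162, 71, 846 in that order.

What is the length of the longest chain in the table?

4

Insert 766: h=3, bucket 3 empty → new chain.
Insert 792: h=1, bucket 1 empty → new chain.
Insert 232: h=1, bucket 1 nonempty → append to chain.
Insert 162: h=1, bucket 1 nonempty → append to chain.
Insert 71: h=1, bucket 1 nonempty → append to chain.
Insert 846: h=6, bucket 6 empty → new chain.
Final buckets:
0: -
1: 792 -> 232 -> 162 -> 71
2: -
3: 766
4: -
5: -
6: 846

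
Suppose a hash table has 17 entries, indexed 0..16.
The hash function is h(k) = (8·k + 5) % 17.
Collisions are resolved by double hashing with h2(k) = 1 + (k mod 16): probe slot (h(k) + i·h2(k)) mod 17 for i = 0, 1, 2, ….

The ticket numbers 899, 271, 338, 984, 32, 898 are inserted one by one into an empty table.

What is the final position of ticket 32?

899 hashes to 6; slot 6 is free => place at 6.
271 hashes to 14; slot 14 is free => place at 14.
338 hashes to 6, h2=3; 6 taken => place at 9.
984 hashes to 6, h2=9; 6 taken => place at 15.
32 hashes to 6, h2=1; 6 taken => place at 7.
898 hashes to 15, h2=3; 15 taken => place at 1.
Table: [-, 898, -, -, -, -, 899, 32, -, 338, -, -, -, -, 271, 984, -]

7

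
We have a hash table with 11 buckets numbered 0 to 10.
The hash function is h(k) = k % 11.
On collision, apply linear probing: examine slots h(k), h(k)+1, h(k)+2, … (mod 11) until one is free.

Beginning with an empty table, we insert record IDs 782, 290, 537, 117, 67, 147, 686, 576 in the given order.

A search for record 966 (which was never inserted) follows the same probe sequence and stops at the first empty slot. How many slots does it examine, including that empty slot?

2

782 hashes to 1; slot 1 is free => place at 1.
290 hashes to 4; slot 4 is free => place at 4.
537 hashes to 9; slot 9 is free => place at 9.
117 hashes to 7; slot 7 is free => place at 7.
67 hashes to 1; 1 taken => place at 2.
147 hashes to 4; 4 taken => place at 5.
686 hashes to 4; 4,5 taken => place at 6.
576 hashes to 4; 4,5,6,7 taken => place at 8.
Table: [—, 782, 67, —, 290, 147, 686, 117, 576, 537, —]
Lookup 966: h=9, probe 9,10 → slot 10 empty, not found.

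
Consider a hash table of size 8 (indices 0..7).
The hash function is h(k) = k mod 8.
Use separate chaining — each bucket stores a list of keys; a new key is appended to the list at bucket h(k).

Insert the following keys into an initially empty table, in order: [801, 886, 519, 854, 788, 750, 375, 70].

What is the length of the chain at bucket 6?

801 -> bucket 1
886 -> bucket 6
519 -> bucket 7
854 -> bucket 6 (collision)
788 -> bucket 4
750 -> bucket 6 (collision)
375 -> bucket 7 (collision)
70 -> bucket 6 (collision)
Final buckets:
0: _
1: 801
2: _
3: _
4: 788
5: _
6: 886 -> 854 -> 750 -> 70
7: 519 -> 375

4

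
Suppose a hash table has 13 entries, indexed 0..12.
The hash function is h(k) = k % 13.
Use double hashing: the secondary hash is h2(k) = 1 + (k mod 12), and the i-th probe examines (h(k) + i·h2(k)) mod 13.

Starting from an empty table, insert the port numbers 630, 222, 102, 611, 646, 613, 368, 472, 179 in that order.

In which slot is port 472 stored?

3

630: h=6 => slot 6
222: h=1 => slot 1
102: h=11 => slot 11
611: h=0 => slot 0
646: h=9 => slot 9
613: h=2 => slot 2
368: h=4 => slot 4
472: h=4, h2=5, probe 4,9,1,6,11,3 => slot 3
179: h=10 => slot 10
Table: [611, 222, 613, 472, 368, ∅, 630, ∅, ∅, 646, 179, 102, ∅]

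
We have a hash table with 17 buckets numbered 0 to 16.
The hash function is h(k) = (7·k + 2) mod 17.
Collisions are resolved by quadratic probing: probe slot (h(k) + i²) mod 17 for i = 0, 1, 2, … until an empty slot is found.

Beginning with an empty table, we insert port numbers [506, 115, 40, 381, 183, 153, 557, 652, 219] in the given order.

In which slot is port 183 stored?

12

506 hashes to 8; slot 8 is free -> place at 8.
115 hashes to 8; 8 taken -> place at 9.
40 hashes to 10; slot 10 is free -> place at 10.
381 hashes to 0; slot 0 is free -> place at 0.
183 hashes to 8; 8,9 taken -> place at 12.
153 hashes to 2; slot 2 is free -> place at 2.
557 hashes to 8; 8,9,12,0 taken -> place at 7.
652 hashes to 10; 10 taken -> place at 11.
219 hashes to 5; slot 5 is free -> place at 5.
Table: [381, ., 153, ., ., 219, ., 557, 506, 115, 40, 652, 183, ., ., ., .]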